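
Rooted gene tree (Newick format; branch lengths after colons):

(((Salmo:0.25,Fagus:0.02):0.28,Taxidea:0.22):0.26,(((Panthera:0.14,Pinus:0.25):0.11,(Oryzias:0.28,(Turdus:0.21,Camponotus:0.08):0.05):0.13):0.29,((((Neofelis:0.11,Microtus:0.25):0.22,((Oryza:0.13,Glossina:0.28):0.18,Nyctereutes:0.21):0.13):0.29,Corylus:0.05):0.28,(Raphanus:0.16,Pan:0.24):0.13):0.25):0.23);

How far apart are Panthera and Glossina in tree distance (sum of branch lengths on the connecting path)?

1.95

The path runs Panthera → … → MRCA → … → Glossina; the MRCA is the node subtending (((Panthera,Pinus),(Oryzias,(Turdus,Camponotus))),((((Neofelis,Microtus),((Oryza,Glossina),Nyctereutes)),Corylus),(Raphanus,Pan))).
Branch lengths along that path: 0.14 + 0.11 + 0.29 + 0.25 + 0.28 + 0.29 + 0.13 + 0.18 + 0.28 = 1.95.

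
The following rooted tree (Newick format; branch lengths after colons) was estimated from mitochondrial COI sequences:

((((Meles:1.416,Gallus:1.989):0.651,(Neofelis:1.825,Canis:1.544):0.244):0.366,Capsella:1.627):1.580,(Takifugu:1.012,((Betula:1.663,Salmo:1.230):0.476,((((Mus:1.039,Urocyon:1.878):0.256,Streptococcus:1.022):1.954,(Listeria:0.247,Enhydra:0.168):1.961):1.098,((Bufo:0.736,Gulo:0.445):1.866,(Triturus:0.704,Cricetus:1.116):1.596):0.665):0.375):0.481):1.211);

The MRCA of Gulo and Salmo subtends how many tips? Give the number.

The MRCA of Gulo and Salmo is the node subtending ((Betula,Salmo),((((Mus,Urocyon),Streptococcus),(Listeria,Enhydra)),((Bufo,Gulo),(Triturus,Cricetus)))).
That clade contains 11 terminal taxa: Betula, Bufo, Cricetus, Enhydra, Gulo, Listeria, Mus, Salmo, Streptococcus, Triturus, Urocyon.

11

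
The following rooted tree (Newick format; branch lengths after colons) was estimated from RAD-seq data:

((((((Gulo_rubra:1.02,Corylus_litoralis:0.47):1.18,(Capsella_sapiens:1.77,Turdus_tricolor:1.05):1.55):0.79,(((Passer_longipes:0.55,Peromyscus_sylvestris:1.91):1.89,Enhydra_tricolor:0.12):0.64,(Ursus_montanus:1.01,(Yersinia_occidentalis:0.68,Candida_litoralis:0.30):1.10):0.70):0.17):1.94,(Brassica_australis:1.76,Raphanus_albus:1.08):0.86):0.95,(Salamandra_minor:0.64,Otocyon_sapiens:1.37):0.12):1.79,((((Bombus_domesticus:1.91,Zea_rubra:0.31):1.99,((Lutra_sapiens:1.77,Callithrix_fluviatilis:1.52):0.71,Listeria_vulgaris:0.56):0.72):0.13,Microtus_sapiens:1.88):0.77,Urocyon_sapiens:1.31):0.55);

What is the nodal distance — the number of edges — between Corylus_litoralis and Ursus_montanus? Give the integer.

The MRCA of Corylus_litoralis and Ursus_montanus is the node subtending (((Gulo_rubra,Corylus_litoralis),(Capsella_sapiens,Turdus_tricolor)),(((Passer_longipes,Peromyscus_sylvestris),Enhydra_tricolor),(Ursus_montanus,(Yersinia_occidentalis,Candida_litoralis)))).
From Corylus_litoralis up to that node: 3 branches. From Ursus_montanus up to the same node: 3 branches. Total: 3 + 3 = 6.

6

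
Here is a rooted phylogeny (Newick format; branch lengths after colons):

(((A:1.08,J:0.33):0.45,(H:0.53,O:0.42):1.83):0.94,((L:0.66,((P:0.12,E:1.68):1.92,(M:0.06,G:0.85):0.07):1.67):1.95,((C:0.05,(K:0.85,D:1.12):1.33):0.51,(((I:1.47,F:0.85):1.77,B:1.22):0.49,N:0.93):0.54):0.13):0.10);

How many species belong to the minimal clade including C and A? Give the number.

16

The MRCA of C and A is the root, so the clade is the entire tree.
That clade contains 16 terminal taxa: A, B, C, D, E, F, G, H, I, J, K, L, M, N, O, P.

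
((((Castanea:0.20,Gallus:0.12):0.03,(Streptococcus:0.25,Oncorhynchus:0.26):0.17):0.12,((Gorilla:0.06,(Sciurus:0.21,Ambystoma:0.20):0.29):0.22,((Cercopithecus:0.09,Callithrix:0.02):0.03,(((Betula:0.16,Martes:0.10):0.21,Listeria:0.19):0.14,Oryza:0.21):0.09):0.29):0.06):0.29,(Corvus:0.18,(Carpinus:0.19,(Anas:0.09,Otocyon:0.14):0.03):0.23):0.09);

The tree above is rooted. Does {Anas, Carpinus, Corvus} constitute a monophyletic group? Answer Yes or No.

No

The MRCA of the listed taxa subtends (Corvus,(Carpinus,(Anas,Otocyon))).
That clade also contains Otocyon, which is not in the proposed group, so the group is not monophyletic.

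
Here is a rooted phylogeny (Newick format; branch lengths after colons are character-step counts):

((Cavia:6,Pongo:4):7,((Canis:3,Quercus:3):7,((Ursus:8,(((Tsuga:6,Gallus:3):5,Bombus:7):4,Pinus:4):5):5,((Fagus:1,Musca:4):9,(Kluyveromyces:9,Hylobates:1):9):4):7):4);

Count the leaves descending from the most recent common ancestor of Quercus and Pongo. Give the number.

The MRCA of Quercus and Pongo is the root, so the clade is the entire tree.
That clade contains 13 terminal taxa: Bombus, Canis, Cavia, Fagus, Gallus, Hylobates, Kluyveromyces, Musca, Pinus, Pongo, Quercus, Tsuga, Ursus.

13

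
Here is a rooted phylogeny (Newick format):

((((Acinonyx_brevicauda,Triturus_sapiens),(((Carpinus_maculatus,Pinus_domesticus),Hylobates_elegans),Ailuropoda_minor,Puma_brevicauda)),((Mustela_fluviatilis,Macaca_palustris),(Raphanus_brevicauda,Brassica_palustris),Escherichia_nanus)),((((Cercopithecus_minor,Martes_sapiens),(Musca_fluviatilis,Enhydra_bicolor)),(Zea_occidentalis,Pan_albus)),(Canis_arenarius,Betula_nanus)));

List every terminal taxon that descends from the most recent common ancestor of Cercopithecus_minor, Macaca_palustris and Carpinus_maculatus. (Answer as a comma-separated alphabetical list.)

Tracing Cercopithecus_minor: it sits inside (Cercopithecus_minor,Martes_sapiens).
Tracing Macaca_palustris: it sits inside (Mustela_fluviatilis,Macaca_palustris).
Tracing Carpinus_maculatus: it sits inside (Carpinus_maculatus,Pinus_domesticus).
The smallest clade enclosing all 3 is the whole tree (their MRCA is the root), so the answer is all 20 tips in alphabetical order.

Acinonyx_brevicauda, Ailuropoda_minor, Betula_nanus, Brassica_palustris, Canis_arenarius, Carpinus_maculatus, Cercopithecus_minor, Enhydra_bicolor, Escherichia_nanus, Hylobates_elegans, Macaca_palustris, Martes_sapiens, Musca_fluviatilis, Mustela_fluviatilis, Pan_albus, Pinus_domesticus, Puma_brevicauda, Raphanus_brevicauda, Triturus_sapiens, Zea_occidentalis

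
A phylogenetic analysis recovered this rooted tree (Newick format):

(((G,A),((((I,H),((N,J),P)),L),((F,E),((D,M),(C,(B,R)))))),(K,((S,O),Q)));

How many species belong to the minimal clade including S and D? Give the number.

The MRCA of S and D is the root, so the clade is the entire tree.
That clade contains 19 terminal taxa: A, B, C, D, E, F, G, H, I, J, K, L, M, N, O, P, Q, R, S.

19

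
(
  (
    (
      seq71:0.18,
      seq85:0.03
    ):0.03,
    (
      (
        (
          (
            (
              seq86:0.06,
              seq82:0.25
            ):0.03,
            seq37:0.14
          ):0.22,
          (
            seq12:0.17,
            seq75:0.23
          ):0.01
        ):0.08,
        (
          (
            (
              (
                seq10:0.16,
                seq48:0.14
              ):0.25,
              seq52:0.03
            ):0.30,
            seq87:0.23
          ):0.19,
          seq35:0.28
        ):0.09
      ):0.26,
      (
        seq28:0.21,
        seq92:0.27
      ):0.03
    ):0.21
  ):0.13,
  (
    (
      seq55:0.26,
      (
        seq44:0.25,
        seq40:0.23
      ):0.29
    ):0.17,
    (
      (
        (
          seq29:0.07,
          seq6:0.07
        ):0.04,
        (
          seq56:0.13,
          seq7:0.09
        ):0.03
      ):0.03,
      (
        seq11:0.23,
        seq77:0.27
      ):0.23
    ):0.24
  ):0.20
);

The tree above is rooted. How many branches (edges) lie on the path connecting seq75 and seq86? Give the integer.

The MRCA of seq75 and seq86 is the node subtending (((seq86,seq82),seq37),(seq12,seq75)).
From seq75 up to that node: 2 branches. From seq86 up to the same node: 3 branches. Total: 2 + 3 = 5.

5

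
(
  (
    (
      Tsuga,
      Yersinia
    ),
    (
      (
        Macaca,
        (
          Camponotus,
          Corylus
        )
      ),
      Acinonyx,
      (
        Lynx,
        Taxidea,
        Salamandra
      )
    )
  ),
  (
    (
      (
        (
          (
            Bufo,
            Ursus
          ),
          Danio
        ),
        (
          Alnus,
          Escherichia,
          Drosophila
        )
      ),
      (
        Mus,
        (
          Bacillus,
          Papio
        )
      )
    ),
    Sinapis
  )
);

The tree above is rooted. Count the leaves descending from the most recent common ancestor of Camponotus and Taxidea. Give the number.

7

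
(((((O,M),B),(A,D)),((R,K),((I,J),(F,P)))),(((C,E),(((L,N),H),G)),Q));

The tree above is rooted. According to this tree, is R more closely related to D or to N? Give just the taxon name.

The MRCA of R and D subtends ((((O,M),B),(A,D)),((R,K),((I,J),(F,P)))) (11 taxa).
The MRCA of R and N is the root, subtending the entire tree (18 taxa).
The first is nested inside the second, so R shares a more recent common ancestor with D.

D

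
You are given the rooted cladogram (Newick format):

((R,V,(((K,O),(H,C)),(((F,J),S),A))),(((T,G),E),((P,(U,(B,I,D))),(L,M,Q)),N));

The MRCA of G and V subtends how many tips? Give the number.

22

The MRCA of G and V is the root, so the clade is the entire tree.
That clade contains 22 terminal taxa: A, B, C, D, E, F, G, H, I, J, K, L, M, N, O, P, Q, R, S, T, U, V.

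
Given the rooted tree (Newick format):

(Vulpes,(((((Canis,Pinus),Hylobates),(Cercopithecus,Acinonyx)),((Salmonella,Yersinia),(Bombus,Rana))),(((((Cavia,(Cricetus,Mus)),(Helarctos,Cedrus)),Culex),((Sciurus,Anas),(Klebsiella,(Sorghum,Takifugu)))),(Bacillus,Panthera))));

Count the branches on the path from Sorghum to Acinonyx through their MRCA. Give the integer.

The MRCA of Sorghum and Acinonyx is the node subtending (((((Canis,Pinus),Hylobates),(Cercopithecus,Acinonyx)),((Salmonella,Yersinia),(Bombus,Rana))),(((((Cavia,(Cricetus,Mus)),(Helarctos,Cedrus)),Culex),((Sciurus,Anas),(Klebsiella,(Sorghum,Takifugu)))),(Bacillus,Panthera))).
From Sorghum up to that node: 6 branches. From Acinonyx up to the same node: 4 branches. Total: 6 + 4 = 10.

10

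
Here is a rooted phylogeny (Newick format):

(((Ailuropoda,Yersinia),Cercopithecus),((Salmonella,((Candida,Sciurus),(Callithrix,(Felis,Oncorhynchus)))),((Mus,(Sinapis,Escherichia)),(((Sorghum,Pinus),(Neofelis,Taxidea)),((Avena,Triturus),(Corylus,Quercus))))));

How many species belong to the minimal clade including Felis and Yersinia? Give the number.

20

The MRCA of Felis and Yersinia is the root, so the clade is the entire tree.
That clade contains 20 terminal taxa: Ailuropoda, Avena, Callithrix, Candida, Cercopithecus, Corylus, Escherichia, Felis, Mus, Neofelis, Oncorhynchus, Pinus, Quercus, Salmonella, Sciurus, Sinapis, Sorghum, Taxidea, Triturus, Yersinia.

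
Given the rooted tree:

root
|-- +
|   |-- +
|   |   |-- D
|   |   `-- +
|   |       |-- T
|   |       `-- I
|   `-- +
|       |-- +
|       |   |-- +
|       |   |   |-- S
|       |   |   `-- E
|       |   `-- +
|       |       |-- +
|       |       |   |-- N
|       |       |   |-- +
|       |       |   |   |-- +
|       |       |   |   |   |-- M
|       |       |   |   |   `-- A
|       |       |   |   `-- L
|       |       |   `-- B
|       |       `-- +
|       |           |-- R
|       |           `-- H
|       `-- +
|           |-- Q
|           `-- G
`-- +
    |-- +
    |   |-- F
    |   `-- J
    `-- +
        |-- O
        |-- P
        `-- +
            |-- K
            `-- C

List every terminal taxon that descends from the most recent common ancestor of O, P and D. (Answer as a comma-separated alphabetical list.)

Tracing O: it sits inside (O,P,(K,C)).
Tracing P: it sits inside (O,P,(K,C)).
Tracing D: it sits inside (D,(T,I)).
The smallest clade enclosing all 3 is the whole tree (their MRCA is the root), so the answer is all 20 tips in alphabetical order.

A, B, C, D, E, F, G, H, I, J, K, L, M, N, O, P, Q, R, S, T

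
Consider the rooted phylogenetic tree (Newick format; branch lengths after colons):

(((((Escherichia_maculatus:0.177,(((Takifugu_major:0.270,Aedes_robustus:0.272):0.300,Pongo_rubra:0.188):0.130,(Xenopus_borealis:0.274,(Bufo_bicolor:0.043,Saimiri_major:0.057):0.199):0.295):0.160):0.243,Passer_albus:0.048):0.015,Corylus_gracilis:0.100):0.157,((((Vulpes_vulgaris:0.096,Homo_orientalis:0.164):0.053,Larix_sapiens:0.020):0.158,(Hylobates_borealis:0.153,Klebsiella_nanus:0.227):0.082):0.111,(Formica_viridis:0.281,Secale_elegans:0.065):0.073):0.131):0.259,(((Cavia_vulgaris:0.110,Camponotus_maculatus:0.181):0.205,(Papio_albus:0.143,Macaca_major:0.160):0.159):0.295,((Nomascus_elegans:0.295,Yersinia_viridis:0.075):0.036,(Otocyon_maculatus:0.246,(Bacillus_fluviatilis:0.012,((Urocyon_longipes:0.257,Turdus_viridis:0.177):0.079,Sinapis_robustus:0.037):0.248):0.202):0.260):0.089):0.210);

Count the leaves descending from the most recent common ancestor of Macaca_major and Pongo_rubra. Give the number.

27

The MRCA of Macaca_major and Pongo_rubra is the root, so the clade is the entire tree.
That clade contains 27 terminal taxa: Aedes_robustus, Bacillus_fluviatilis, Bufo_bicolor, Camponotus_maculatus, Cavia_vulgaris, Corylus_gracilis, Escherichia_maculatus, Formica_viridis, Homo_orientalis, Hylobates_borealis, Klebsiella_nanus, Larix_sapiens, Macaca_major, Nomascus_elegans, Otocyon_maculatus, Papio_albus, Passer_albus, Pongo_rubra, Saimiri_major, Secale_elegans, Sinapis_robustus, Takifugu_major, Turdus_viridis, Urocyon_longipes, Vulpes_vulgaris, Xenopus_borealis, Yersinia_viridis.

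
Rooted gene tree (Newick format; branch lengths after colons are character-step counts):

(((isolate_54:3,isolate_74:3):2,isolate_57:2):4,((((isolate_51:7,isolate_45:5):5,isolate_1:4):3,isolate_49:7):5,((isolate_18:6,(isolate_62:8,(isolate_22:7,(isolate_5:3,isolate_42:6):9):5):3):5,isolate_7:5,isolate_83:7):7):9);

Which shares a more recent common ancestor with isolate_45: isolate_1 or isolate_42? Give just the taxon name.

isolate_1

The MRCA of isolate_45 and isolate_1 subtends ((isolate_51,isolate_45),isolate_1) (3 taxa).
The MRCA of isolate_45 and isolate_42 subtends ((((isolate_51,isolate_45),isolate_1),isolate_49),((isolate_18,(isolate_62,(isolate_22,(isolate_5,isolate_42)))),isolate_7,isolate_83)) (11 taxa).
The first is nested inside the second, so isolate_45 shares a more recent common ancestor with isolate_1.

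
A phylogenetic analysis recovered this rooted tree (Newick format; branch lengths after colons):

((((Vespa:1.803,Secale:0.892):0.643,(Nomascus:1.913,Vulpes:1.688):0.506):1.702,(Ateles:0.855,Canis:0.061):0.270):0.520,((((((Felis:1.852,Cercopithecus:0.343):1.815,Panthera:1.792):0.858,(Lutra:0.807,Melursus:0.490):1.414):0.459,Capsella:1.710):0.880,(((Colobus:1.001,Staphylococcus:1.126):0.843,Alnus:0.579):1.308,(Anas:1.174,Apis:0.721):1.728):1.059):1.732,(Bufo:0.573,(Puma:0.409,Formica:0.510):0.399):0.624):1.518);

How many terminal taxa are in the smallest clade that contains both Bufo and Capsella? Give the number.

The MRCA of Bufo and Capsella is the node subtending ((((((Felis,Cercopithecus),Panthera),(Lutra,Melursus)),Capsella),(((Colobus,Staphylococcus),Alnus),(Anas,Apis))),(Bufo,(Puma,Formica))).
That clade contains 14 terminal taxa: Alnus, Anas, Apis, Bufo, Capsella, Cercopithecus, Colobus, Felis, Formica, Lutra, Melursus, Panthera, Puma, Staphylococcus.

14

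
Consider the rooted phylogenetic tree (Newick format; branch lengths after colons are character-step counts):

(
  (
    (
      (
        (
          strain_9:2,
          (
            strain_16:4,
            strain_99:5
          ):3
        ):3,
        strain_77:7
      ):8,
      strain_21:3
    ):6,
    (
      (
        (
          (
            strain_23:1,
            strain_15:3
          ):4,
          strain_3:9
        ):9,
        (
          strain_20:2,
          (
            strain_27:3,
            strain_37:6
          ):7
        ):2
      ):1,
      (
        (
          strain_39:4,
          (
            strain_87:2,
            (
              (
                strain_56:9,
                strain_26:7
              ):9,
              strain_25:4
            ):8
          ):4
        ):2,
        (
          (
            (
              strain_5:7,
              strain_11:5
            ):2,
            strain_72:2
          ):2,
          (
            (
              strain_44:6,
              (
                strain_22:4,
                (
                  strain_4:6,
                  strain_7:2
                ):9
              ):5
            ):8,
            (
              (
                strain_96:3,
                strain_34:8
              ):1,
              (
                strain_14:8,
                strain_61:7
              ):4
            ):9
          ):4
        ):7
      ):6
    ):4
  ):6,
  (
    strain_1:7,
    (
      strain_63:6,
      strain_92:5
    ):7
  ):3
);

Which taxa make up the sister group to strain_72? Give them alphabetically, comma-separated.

strain_72 attaches to the tree at the node subtending ((strain_5,strain_11),strain_72).
The other lineage descending from that same node — the sister group — is (strain_5,strain_11); its 2 tips in alphabetical order are the answer.

strain_11, strain_5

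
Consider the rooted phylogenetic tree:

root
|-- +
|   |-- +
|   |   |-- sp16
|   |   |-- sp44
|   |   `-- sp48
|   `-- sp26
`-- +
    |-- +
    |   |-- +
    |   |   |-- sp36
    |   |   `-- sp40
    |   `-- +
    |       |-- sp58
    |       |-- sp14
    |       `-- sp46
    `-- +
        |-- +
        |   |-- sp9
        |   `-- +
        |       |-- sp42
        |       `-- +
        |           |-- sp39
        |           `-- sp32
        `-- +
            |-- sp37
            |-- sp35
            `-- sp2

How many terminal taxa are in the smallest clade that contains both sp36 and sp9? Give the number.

12

The MRCA of sp36 and sp9 is the node subtending (((sp36,sp40),(sp58,sp14,sp46)),((sp9,(sp42,(sp39,sp32))),(sp37,sp35,sp2))).
That clade contains 12 terminal taxa: sp14, sp2, sp32, sp35, sp36, sp37, sp39, sp40, sp42, sp46, sp58, sp9.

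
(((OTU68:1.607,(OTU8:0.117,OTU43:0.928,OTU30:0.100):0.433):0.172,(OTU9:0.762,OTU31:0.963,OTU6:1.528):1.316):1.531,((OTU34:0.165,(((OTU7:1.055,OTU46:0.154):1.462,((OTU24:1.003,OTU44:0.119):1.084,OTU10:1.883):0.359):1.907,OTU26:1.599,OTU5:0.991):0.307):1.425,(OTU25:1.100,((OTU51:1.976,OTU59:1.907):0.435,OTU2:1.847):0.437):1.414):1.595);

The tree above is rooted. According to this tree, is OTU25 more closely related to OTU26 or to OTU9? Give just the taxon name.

The MRCA of OTU25 and OTU26 subtends ((OTU34,(((OTU7,OTU46),((OTU24,OTU44),OTU10)),OTU26,OTU5)),(OTU25,((OTU51,OTU59),OTU2))) (12 taxa).
The MRCA of OTU25 and OTU9 is the root, subtending the entire tree (19 taxa).
The first is nested inside the second, so OTU25 shares a more recent common ancestor with OTU26.

OTU26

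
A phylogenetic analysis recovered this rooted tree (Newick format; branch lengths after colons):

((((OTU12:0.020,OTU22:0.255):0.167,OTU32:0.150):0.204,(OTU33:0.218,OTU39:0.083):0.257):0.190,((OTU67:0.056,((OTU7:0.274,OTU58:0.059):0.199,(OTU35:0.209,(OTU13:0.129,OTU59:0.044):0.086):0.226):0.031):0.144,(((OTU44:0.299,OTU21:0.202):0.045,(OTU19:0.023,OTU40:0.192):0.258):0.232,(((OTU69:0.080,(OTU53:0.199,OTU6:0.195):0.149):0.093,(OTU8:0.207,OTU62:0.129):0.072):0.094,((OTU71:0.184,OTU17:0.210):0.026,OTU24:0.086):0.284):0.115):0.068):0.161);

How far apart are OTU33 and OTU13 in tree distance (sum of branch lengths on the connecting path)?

The path runs OTU33 → … → MRCA → … → OTU13; the MRCA is the root of the tree.
Branch lengths along that path: 0.218 + 0.257 + 0.190 + 0.161 + 0.144 + 0.031 + 0.226 + 0.086 + 0.129 = 1.442.

1.442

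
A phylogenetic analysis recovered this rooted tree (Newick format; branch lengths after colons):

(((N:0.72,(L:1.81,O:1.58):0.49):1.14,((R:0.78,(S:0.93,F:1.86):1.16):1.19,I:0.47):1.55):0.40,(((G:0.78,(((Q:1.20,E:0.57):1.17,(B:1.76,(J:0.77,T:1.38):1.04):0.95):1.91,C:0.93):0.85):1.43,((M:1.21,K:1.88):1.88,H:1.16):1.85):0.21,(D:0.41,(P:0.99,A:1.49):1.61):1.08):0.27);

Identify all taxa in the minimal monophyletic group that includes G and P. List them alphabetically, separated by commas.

Tracing G: it sits inside (G,(((Q,E),(B,(J,T))),C)).
Tracing P: it sits inside (P,A).
The smallest clade enclosing both is (((G,(((Q,E),(B,(J,T))),C)),((M,K),H)),(D,(P,A))); the answer is its 13 terminal taxa in alphabetical order.

A, B, C, D, E, G, H, J, K, M, P, Q, T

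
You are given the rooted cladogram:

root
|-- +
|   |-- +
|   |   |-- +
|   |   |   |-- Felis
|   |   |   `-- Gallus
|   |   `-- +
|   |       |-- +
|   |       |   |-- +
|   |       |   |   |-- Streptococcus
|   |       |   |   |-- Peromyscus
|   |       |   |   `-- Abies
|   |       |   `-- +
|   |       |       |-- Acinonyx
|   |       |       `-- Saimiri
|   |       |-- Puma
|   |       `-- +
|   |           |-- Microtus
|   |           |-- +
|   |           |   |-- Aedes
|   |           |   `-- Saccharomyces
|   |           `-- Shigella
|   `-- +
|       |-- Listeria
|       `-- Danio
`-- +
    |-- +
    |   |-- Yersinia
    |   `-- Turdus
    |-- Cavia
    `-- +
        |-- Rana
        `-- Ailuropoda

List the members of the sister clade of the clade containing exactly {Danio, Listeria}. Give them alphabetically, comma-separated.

Abies, Acinonyx, Aedes, Felis, Gallus, Microtus, Peromyscus, Puma, Saccharomyces, Saimiri, Shigella, Streptococcus

The clade containing exactly {Danio, Listeria} attaches to the tree at the node subtending (((Felis,Gallus),(((Streptococcus,Peromyscus,Abies),(Acinonyx,Saimiri)),Puma,(Microtus,(Aedes,Saccharomyces),Shigella))),(Listeria,Danio)).
The other lineage descending from that same node — the sister group — is ((Felis,Gallus),(((Streptococcus,Peromyscus,Abies),(Acinonyx,Saimiri)),Puma,(Microtus,(Aedes,Saccharomyces),Shigella))); its 12 tips in alphabetical order are the answer.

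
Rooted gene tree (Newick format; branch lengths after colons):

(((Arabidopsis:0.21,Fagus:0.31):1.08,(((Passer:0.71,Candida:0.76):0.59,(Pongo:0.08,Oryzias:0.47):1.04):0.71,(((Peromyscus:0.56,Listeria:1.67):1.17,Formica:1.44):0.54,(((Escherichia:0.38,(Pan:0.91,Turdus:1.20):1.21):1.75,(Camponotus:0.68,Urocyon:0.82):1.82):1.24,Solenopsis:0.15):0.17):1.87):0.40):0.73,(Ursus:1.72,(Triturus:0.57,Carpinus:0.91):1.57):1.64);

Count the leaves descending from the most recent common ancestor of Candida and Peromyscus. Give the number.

The MRCA of Candida and Peromyscus is the node subtending (((Passer,Candida),(Pongo,Oryzias)),(((Peromyscus,Listeria),Formica),(((Escherichia,(Pan,Turdus)),(Camponotus,Urocyon)),Solenopsis))).
That clade contains 13 terminal taxa: Camponotus, Candida, Escherichia, Formica, Listeria, Oryzias, Pan, Passer, Peromyscus, Pongo, Solenopsis, Turdus, Urocyon.

13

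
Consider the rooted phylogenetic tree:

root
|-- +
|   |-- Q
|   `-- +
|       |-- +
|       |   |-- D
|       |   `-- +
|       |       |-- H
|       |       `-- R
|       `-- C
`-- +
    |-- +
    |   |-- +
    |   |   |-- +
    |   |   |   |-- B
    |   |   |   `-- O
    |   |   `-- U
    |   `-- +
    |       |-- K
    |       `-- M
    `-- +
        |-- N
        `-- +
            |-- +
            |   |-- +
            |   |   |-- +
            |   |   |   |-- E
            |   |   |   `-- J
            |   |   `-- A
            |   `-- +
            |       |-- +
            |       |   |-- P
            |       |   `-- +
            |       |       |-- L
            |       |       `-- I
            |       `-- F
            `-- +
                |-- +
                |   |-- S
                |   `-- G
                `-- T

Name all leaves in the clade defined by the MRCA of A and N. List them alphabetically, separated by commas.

A, E, F, G, I, J, L, N, P, S, T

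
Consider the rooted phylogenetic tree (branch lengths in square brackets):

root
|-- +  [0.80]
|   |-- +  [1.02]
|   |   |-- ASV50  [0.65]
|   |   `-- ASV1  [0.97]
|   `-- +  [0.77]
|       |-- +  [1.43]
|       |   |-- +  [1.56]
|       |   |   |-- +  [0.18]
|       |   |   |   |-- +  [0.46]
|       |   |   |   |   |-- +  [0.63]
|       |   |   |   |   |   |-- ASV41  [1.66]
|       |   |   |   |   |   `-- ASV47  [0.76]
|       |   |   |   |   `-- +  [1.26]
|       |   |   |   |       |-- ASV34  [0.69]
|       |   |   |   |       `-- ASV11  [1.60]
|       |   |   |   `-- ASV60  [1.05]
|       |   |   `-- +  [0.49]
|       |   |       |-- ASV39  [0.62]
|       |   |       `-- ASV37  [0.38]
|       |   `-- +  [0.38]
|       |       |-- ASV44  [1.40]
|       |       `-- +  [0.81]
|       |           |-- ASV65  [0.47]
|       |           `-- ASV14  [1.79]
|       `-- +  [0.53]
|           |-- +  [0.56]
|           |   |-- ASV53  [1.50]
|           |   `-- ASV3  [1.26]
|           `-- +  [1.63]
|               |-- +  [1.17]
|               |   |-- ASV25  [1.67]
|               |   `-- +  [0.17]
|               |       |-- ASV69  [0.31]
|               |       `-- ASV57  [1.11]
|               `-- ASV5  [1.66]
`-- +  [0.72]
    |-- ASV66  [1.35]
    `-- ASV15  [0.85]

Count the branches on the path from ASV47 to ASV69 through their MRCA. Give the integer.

11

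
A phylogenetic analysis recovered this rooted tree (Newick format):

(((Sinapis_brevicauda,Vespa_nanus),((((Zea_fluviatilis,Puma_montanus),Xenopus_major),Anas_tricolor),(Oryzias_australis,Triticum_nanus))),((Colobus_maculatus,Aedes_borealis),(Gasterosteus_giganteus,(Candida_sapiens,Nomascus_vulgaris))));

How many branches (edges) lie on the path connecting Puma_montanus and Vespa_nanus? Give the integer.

7

The MRCA of Puma_montanus and Vespa_nanus is the node subtending ((Sinapis_brevicauda,Vespa_nanus),((((Zea_fluviatilis,Puma_montanus),Xenopus_major),Anas_tricolor),(Oryzias_australis,Triticum_nanus))).
From Puma_montanus up to that node: 5 branches. From Vespa_nanus up to the same node: 2 branches. Total: 5 + 2 = 7.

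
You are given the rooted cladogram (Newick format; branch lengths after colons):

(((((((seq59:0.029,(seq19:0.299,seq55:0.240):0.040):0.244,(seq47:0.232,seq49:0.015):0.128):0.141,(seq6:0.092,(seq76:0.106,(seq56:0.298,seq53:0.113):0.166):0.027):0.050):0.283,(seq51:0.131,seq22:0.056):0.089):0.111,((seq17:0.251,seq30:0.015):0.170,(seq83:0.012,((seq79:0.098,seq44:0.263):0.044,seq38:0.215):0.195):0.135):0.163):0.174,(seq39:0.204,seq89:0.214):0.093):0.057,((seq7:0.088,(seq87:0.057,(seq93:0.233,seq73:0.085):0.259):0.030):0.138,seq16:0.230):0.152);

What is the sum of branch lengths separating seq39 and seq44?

1.271

The path runs seq39 → … → MRCA → … → seq44; the MRCA is the node subtending ((((((seq59,(seq19,seq55)),(seq47,seq49)),(seq6,(seq76,(seq56,seq53)))),(seq51,seq22)),((seq17,seq30),(seq83,((seq79,seq44),seq38)))),(seq39,seq89)).
Branch lengths along that path: 0.204 + 0.093 + 0.174 + 0.163 + 0.135 + 0.195 + 0.044 + 0.263 = 1.271.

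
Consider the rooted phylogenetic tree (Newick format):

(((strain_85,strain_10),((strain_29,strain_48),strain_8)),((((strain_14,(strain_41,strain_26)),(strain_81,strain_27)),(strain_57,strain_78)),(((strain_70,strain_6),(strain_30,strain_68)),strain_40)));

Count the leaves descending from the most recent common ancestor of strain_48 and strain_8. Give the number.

3

The MRCA of strain_48 and strain_8 is the node subtending ((strain_29,strain_48),strain_8).
That clade contains 3 terminal taxa: strain_29, strain_48, strain_8.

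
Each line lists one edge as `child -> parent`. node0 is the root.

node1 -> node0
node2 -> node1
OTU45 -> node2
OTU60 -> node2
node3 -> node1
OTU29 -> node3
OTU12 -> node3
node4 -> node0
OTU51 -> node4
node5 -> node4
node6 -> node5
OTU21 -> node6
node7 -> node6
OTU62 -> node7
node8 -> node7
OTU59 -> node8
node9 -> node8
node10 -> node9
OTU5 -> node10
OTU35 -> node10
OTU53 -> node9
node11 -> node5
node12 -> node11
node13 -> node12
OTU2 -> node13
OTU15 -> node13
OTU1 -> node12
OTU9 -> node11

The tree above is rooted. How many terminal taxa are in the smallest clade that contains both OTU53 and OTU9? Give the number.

The MRCA of OTU53 and OTU9 is the node subtending ((OTU21,(OTU62,(OTU59,((OTU5,OTU35),OTU53)))),(((OTU2,OTU15),OTU1),OTU9)).
That clade contains 10 terminal taxa: OTU1, OTU15, OTU2, OTU21, OTU35, OTU5, OTU53, OTU59, OTU62, OTU9.

10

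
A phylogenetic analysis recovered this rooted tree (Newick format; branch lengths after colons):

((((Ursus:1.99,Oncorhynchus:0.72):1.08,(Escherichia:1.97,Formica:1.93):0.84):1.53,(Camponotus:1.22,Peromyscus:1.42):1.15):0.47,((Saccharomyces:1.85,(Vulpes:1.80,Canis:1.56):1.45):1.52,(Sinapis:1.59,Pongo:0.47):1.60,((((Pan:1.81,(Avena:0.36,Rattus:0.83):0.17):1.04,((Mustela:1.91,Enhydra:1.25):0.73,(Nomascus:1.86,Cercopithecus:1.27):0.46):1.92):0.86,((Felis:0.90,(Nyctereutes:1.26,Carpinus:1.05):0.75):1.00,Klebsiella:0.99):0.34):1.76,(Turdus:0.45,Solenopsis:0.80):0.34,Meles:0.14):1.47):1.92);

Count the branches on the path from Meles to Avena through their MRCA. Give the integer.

6

The MRCA of Meles and Avena is the node subtending ((((Pan,(Avena,Rattus)),((Mustela,Enhydra),(Nomascus,Cercopithecus))),((Felis,(Nyctereutes,Carpinus)),Klebsiella)),(Turdus,Solenopsis),Meles).
From Meles up to that node: 1 branch. From Avena up to the same node: 5 branches. Total: 1 + 5 = 6.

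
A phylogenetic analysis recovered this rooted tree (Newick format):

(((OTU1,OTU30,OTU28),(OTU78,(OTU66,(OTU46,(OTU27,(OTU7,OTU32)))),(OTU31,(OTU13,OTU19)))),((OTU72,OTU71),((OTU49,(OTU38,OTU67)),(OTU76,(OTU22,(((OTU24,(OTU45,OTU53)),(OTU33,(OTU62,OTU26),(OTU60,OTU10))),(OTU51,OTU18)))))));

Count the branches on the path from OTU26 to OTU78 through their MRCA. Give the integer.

12

The MRCA of OTU26 and OTU78 is the root of the tree.
From OTU26 up to that node: 9 branches. From OTU78 up to the same node: 3 branches. Total: 9 + 3 = 12.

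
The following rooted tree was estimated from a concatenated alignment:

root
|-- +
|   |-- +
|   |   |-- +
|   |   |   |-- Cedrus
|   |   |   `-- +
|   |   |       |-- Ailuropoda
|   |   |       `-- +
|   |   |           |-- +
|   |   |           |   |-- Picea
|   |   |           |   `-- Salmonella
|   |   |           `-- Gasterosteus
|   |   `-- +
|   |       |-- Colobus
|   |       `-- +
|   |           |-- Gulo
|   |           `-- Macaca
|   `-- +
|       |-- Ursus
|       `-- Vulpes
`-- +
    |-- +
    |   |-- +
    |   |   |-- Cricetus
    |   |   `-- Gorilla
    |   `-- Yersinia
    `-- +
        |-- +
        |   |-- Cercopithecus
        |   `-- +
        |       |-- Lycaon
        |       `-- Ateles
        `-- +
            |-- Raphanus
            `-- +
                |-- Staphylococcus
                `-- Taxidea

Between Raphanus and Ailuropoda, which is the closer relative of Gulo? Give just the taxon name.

The MRCA of Gulo and Ailuropoda subtends ((Cedrus,(Ailuropoda,((Picea,Salmonella),Gasterosteus))),(Colobus,(Gulo,Macaca))) (8 taxa).
The MRCA of Gulo and Raphanus is the root, subtending the entire tree (19 taxa).
The first is nested inside the second, so Gulo shares a more recent common ancestor with Ailuropoda.

Ailuropoda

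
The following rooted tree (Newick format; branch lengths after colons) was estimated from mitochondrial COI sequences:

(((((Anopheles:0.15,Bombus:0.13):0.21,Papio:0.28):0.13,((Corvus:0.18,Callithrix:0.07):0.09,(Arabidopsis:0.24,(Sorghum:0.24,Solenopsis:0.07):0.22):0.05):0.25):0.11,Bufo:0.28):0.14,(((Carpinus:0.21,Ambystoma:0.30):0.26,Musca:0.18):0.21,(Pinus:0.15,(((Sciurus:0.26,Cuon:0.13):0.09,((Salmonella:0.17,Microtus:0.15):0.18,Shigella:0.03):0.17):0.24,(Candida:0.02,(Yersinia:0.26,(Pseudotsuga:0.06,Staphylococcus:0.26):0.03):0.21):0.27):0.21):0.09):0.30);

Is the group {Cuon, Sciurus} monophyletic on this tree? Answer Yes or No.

Yes

The most recent common ancestor of these taxa subtends (Sciurus,Cuon).
That clade has exactly 2 tips — every listed taxon and nothing else — so the group is monophyletic.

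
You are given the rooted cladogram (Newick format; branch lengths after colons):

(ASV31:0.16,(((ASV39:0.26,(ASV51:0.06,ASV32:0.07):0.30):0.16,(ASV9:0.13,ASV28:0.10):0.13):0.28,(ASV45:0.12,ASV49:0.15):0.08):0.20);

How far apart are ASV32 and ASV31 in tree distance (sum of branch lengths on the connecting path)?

1.17

The path runs ASV32 → … → MRCA → … → ASV31; the MRCA is the root of the tree.
Branch lengths along that path: 0.07 + 0.30 + 0.16 + 0.28 + 0.20 + 0.16 = 1.17.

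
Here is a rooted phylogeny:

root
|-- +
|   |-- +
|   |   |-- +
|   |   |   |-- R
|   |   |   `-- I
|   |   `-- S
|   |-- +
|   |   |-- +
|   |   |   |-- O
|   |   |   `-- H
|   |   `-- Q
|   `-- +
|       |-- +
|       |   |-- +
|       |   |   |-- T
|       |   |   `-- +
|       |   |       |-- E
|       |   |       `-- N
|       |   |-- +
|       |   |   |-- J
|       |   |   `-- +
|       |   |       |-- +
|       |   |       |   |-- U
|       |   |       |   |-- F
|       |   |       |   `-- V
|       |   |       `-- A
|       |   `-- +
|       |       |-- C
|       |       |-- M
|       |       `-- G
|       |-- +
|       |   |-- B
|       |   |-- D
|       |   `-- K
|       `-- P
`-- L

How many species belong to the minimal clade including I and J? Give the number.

21

The MRCA of I and J is the node subtending (((R,I),S),((O,H),Q),(((T,(E,N)),(J,((U,F,V),A)),(C,M,G)),(B,D,K),P)).
That clade contains 21 terminal taxa: A, B, C, D, E, F, G, H, I, J, K, M, N, O, P, Q, R, S, T, U, V.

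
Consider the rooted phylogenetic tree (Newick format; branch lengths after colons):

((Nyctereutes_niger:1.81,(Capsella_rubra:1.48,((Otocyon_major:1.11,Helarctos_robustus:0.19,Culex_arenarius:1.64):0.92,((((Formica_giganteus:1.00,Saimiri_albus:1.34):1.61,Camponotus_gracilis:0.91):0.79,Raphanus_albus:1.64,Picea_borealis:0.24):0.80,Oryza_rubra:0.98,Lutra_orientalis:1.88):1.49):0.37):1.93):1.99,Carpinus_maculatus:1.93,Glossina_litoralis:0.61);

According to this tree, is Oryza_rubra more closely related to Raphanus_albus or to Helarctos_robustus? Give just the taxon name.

Raphanus_albus

The MRCA of Oryza_rubra and Raphanus_albus subtends ((((Formica_giganteus,Saimiri_albus),Camponotus_gracilis),Raphanus_albus,Picea_borealis),Oryza_rubra,Lutra_orientalis) (7 taxa).
The MRCA of Oryza_rubra and Helarctos_robustus subtends ((Otocyon_major,Helarctos_robustus,Culex_arenarius),((((Formica_giganteus,Saimiri_albus),Camponotus_gracilis),Raphanus_albus,Picea_borealis),Oryza_rubra,Lutra_orientalis)) (10 taxa).
The first is nested inside the second, so Oryza_rubra shares a more recent common ancestor with Raphanus_albus.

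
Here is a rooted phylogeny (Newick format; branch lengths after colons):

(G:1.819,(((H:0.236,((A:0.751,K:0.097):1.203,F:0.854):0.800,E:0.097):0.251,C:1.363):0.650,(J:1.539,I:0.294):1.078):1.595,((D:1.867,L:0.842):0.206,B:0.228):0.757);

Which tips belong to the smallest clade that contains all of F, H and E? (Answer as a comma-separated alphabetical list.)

Tracing F: it sits inside ((A,K),F).
Tracing H: it sits inside (H,((A,K),F),E).
Tracing E: it sits inside (H,((A,K),F),E).
The smallest clade enclosing all 3 is (H,((A,K),F),E); the answer is its 5 terminal taxa in alphabetical order.

A, E, F, H, K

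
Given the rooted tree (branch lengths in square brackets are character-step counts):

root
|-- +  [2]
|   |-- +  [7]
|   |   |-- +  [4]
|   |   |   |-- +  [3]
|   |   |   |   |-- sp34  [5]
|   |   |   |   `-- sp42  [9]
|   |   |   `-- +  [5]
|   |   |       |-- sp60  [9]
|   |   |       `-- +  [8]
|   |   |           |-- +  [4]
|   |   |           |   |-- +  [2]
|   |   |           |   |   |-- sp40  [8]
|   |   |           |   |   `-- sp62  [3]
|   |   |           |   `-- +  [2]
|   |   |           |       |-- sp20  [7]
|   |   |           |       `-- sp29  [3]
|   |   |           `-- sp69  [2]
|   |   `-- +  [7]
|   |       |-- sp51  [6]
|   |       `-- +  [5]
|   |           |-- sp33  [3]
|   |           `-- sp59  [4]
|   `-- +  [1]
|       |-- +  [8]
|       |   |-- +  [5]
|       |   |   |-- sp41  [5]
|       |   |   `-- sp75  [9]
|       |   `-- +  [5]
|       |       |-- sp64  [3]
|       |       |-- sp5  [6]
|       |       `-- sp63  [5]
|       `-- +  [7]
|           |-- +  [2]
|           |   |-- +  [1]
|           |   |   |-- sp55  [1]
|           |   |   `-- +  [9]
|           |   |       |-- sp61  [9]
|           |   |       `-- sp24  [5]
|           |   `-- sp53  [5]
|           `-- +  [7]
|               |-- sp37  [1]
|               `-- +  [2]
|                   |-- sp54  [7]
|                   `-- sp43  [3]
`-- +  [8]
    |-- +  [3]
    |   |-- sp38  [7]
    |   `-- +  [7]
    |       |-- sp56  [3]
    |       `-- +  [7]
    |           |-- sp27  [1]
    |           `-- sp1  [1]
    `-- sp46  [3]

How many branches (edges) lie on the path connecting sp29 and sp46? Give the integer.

10

The MRCA of sp29 and sp46 is the root of the tree.
From sp29 up to that node: 8 branches. From sp46 up to the same node: 2 branches. Total: 8 + 2 = 10.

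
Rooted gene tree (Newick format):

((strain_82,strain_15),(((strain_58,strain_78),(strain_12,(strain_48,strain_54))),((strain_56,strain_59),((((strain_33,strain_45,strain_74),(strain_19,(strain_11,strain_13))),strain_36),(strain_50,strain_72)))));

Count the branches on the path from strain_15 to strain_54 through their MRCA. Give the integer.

7

The MRCA of strain_15 and strain_54 is the root of the tree.
From strain_15 up to that node: 2 branches. From strain_54 up to the same node: 5 branches. Total: 2 + 5 = 7.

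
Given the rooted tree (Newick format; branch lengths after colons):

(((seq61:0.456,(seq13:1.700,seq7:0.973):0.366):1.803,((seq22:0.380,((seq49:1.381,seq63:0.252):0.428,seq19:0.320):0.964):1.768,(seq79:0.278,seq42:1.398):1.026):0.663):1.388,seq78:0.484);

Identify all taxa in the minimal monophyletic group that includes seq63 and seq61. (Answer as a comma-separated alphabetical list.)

Tracing seq63: it sits inside (seq49,seq63).
Tracing seq61: it sits inside (seq61,(seq13,seq7)).
The smallest clade enclosing both is ((seq61,(seq13,seq7)),((seq22,((seq49,seq63),seq19)),(seq79,seq42))); the answer is its 9 terminal taxa in alphabetical order.

seq13, seq19, seq22, seq42, seq49, seq61, seq63, seq7, seq79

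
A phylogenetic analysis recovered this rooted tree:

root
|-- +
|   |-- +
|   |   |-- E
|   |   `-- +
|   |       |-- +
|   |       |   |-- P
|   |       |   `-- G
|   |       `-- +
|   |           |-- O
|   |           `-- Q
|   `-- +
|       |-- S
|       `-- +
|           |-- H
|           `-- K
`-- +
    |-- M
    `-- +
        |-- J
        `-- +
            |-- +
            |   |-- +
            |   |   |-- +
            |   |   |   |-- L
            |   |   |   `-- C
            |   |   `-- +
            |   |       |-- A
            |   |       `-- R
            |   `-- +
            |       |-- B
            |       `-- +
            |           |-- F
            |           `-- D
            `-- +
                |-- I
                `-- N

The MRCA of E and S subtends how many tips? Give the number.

8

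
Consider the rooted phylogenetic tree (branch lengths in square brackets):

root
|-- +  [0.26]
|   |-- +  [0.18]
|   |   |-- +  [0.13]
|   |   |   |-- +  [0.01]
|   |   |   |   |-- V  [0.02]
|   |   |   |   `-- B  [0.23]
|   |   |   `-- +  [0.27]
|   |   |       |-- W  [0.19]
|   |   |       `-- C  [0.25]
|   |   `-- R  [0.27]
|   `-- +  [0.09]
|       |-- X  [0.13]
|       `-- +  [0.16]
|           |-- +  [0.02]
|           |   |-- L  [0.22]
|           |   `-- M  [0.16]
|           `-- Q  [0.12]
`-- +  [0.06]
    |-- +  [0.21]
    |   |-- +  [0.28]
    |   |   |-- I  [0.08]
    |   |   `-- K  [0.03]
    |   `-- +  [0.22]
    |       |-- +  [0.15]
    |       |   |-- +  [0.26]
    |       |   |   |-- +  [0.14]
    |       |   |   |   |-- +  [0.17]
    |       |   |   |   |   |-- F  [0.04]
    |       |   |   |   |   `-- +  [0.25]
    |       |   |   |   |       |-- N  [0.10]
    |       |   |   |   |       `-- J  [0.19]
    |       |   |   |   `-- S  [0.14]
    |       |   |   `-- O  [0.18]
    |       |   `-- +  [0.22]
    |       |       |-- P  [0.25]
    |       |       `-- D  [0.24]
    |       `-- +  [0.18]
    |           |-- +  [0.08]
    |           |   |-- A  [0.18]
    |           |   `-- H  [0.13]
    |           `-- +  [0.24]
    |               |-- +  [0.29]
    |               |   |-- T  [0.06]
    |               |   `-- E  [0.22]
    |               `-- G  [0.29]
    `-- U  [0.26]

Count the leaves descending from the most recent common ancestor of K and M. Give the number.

The MRCA of K and M is the root, so the clade is the entire tree.
That clade contains 24 terminal taxa: A, B, C, D, E, F, G, H, I, J, K, L, M, N, O, P, Q, R, S, T, U, V, W, X.

24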